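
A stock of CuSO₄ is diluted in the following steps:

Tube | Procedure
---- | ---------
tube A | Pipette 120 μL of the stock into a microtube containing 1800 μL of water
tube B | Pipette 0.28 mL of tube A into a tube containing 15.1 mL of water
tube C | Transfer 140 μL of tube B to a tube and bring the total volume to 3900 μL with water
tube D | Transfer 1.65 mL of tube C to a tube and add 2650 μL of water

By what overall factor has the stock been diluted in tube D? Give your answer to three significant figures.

Step 1: 120 μL + 1800 μL = 1920 μL total → factor 1920/120 = 16
Step 2: 0.28 mL + 15.1 mL = 15.38 mL total → factor 15.38/0.28 = 54.929
Step 3: 140 μL brought to 3900 μL → factor 3900/140 = 27.857
Step 4: 1.65 mL + 2650 μL = 4.3 mL total → factor 4.3/1.65 = 2.6061
Overall dilution factor = 16 × 54.929 × 27.857 × 2.6061 = 63803

6.38 × 10^4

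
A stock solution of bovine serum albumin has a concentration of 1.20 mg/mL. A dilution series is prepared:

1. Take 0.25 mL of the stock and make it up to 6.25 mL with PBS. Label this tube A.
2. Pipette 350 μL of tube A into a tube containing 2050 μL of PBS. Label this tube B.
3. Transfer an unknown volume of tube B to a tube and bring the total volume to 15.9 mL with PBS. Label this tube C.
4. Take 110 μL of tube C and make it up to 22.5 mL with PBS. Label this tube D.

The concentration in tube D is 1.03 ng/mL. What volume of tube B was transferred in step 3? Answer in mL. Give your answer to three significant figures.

Step 1: 0.25 mL brought to 6.25 mL → factor 6.25/0.25 = 25
Step 2: 350 μL + 2050 μL = 2400 μL total → factor 2400/350 = 6.8571
Step 3: v brought to 15.9 mL → factor = 15.9 mL/v
Step 4: 110 μL brought to 22.5 mL → factor 22500/110 = 204.55
Product of known-step factors = 35065
Overall factor = 1.20 mg/mL / (1.03 ng/mL) = 1.165 × 10^6
Step-3 factor = 1.165 × 10^6 / 35065 = 33.225
v = 15.9 mL / 33.225 = 0.479 mL

0.479 mL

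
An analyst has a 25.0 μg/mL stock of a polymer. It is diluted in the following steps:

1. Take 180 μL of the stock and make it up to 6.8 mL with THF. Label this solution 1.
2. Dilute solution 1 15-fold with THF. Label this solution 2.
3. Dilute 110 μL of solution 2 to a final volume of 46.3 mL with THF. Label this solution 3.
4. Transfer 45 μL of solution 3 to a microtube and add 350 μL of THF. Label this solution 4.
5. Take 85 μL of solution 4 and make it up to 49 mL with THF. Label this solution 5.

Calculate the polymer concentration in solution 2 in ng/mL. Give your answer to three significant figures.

Step 1: 180 μL brought to 6.8 mL → factor 6800/180 = 37.778
Step 2: 15-fold → factor 15
Dilution factor through solution 2 = 37.778 × 15 = 566.67
[solution 2] = 25.0 μg/mL / 566.67 = 0.04412 μg/mL = 44.1 ng/mL

44.1 ng/mL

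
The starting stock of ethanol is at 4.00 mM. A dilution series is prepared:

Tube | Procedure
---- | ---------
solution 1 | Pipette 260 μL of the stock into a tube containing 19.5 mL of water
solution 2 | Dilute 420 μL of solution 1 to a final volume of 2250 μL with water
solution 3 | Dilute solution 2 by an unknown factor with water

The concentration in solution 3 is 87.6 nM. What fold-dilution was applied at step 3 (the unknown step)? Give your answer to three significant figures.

112-fold

Step 1: 260 μL + 19.5 mL = 19760 μL total → factor 19760/260 = 76
Step 2: 420 μL brought to 2250 μL → factor 2250/420 = 5.3571
Step 3: unknown factor x
Product of known-step factors = 407.14
Overall factor = 4.00 mM / (87.6 nM) = 45662
x = 45662 / 407.14 = 112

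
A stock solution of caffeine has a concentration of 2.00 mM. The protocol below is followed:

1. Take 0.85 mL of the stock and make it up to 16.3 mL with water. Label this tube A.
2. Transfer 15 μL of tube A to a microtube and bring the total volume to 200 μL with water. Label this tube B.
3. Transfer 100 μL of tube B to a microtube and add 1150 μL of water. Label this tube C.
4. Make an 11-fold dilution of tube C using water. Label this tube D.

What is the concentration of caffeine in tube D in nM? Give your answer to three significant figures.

56.9 nM

Step 1: 0.85 mL brought to 16.3 mL → factor 16.3/0.85 = 19.176
Step 2: 15 μL brought to 200 μL → factor 200/15 = 13.333
Step 3: 100 μL + 1150 μL = 1250 μL total → factor 1250/100 = 12.5
Step 4: 11-fold → factor 11
Overall dilution factor = 19.176 × 13.333 × 12.5 × 11 = 35157
Final = 2.00 mM / 35157 = 5.689 × 10^-5 mM = 56.9 nM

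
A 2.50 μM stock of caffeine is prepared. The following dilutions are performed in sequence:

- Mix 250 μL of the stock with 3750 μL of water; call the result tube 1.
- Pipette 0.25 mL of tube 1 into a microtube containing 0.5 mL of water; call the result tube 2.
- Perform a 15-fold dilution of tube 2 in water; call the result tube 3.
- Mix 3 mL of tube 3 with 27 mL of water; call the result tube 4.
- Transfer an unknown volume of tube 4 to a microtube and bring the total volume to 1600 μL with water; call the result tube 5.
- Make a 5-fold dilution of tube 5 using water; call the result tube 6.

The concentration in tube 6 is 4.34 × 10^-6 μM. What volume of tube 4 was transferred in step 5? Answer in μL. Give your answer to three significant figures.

Step 1: 250 μL + 3750 μL = 4000 μL total → factor 4000/250 = 16
Step 2: 0.25 mL + 0.5 mL = 0.75 mL total → factor 0.75/0.25 = 3
Step 3: 15-fold → factor 15
Step 4: 3 mL + 27 mL = 30 mL total → factor 30/3 = 10
Step 5: v brought to 1600 μL → factor = 1600 μL/v
Step 6: 5-fold → factor 5
Product of known-step factors = 36000
Overall factor = 2.50 μM / (4.34 × 10^-6 μM) = 5.7604 × 10^5
Step-5 factor = 5.7604 × 10^5 / 36000 = 16.001
v = 1600 μL / 16.001 = 100 μL

100 μL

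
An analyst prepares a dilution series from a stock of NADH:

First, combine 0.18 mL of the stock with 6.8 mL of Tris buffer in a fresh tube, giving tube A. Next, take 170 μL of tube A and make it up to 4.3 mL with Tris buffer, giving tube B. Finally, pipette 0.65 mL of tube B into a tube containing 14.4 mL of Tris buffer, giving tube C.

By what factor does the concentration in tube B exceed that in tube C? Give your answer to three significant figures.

Step 1: 0.18 mL + 6.8 mL = 6.98 mL total → factor 6.98/0.18 = 38.778
Step 2: 170 μL brought to 4.3 mL → factor 4300/170 = 25.294
Step 3: 0.65 mL + 14.4 mL = 15.05 mL total → factor 15.05/0.65 = 23.154
Dilution factor to tube B = 980.85; to tube C = 22710
[tube B]/[tube C] = (factor to tube C)/(factor to tube B) = 22710/980.85 = 23.2

23.2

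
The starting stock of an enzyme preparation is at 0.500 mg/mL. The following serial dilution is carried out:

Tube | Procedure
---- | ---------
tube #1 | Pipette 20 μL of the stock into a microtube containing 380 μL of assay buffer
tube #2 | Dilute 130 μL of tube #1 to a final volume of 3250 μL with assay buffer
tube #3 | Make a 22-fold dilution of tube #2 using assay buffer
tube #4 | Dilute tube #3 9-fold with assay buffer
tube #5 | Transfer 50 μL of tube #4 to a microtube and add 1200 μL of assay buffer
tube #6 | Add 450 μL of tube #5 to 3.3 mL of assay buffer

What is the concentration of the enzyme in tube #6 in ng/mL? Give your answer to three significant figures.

0.0242 ng/mL

Step 1: 20 μL + 380 μL = 400 μL total → factor 400/20 = 20
Step 2: 130 μL brought to 3250 μL → factor 3250/130 = 25
Step 3: 22-fold → factor 22
Step 4: 9-fold → factor 9
Step 5: 50 μL + 1200 μL = 1250 μL total → factor 1250/50 = 25
Step 6: 450 μL + 3.3 mL = 3750 μL total → factor 3750/450 = 8.3333
Overall dilution factor = 20 × 25 × 22 × 9 × 25 × 8.3333 = 2.0625 × 10^7
Final = 0.500 mg/mL / 2.0625 × 10^7 = 2.424 × 10^-8 mg/mL = 0.0242 ng/mL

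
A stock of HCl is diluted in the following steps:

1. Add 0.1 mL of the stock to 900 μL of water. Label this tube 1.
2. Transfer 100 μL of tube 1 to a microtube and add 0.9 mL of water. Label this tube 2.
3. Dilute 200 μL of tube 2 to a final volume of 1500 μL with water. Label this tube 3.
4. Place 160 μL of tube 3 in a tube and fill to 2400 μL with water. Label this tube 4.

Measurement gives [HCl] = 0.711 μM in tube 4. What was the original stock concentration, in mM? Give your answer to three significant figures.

8.00 mM

Step 1: 0.1 mL + 900 μL = 1 mL total → factor 1/0.1 = 10
Step 2: 100 μL + 0.9 mL = 1000 μL total → factor 1000/100 = 10
Step 3: 200 μL brought to 1500 μL → factor 1500/200 = 7.5
Step 4: 160 μL brought to 2400 μL → factor 2400/160 = 15
Overall dilution factor = 10 × 10 × 7.5 × 15 = 11250
Stock = 0.711 μM × 11250 = 7999 μM = 8.00 mM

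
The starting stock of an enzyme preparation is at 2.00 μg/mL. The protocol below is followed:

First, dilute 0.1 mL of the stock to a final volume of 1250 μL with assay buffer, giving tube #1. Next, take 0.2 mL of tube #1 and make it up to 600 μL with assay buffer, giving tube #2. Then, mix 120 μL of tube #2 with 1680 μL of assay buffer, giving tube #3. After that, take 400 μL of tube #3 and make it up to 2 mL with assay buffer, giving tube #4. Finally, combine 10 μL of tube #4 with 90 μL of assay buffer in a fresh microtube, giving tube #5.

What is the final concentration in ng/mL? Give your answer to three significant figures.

Step 1: 0.1 mL brought to 1250 μL → factor 1.25/0.1 = 12.5
Step 2: 0.2 mL brought to 600 μL → factor 0.6/0.2 = 3
Step 3: 120 μL + 1680 μL = 1800 μL total → factor 1800/120 = 15
Step 4: 400 μL brought to 2 mL → factor 2000/400 = 5
Step 5: 10 μL + 90 μL = 100 μL total → factor 100/10 = 10
Overall dilution factor = 12.5 × 3 × 15 × 5 × 10 = 28125
Final = 2.00 μg/mL / 28125 = 7.111 × 10^-5 μg/mL = 0.0711 ng/mL

0.0711 ng/mL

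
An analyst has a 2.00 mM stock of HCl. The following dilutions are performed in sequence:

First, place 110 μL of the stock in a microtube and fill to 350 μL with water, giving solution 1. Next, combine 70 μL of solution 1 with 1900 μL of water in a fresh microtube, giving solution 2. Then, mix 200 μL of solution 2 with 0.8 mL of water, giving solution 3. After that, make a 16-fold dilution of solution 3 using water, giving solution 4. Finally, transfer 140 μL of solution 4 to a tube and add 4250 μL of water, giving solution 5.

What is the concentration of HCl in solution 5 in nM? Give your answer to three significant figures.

Step 1: 110 μL brought to 350 μL → factor 350/110 = 3.1818
Step 2: 70 μL + 1900 μL = 1970 μL total → factor 1970/70 = 28.143
Step 3: 200 μL + 0.8 mL = 1000 μL total → factor 1000/200 = 5
Step 4: 16-fold → factor 16
Step 5: 140 μL + 4250 μL = 4390 μL total → factor 4390/140 = 31.357
Overall dilution factor = 3.1818 × 28.143 × 5 × 16 × 31.357 = 2.2463 × 10^5
Final = 2.00 mM / 2.2463 × 10^5 = 8.903 × 10^-6 mM = 8.90 nM

8.90 nM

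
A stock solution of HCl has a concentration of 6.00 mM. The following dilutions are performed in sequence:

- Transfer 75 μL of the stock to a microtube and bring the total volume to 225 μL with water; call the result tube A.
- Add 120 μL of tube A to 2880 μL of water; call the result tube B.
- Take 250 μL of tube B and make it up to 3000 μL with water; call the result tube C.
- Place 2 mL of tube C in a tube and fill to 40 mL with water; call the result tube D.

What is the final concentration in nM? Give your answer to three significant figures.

333 nM

Step 1: 75 μL brought to 225 μL → factor 225/75 = 3
Step 2: 120 μL + 2880 μL = 3000 μL total → factor 3000/120 = 25
Step 3: 250 μL brought to 3000 μL → factor 3000/250 = 12
Step 4: 2 mL brought to 40 mL → factor 40/2 = 20
Overall dilution factor = 3 × 25 × 12 × 20 = 18000
Final = 6.00 mM / 18000 = 0.0003333 mM = 333 nM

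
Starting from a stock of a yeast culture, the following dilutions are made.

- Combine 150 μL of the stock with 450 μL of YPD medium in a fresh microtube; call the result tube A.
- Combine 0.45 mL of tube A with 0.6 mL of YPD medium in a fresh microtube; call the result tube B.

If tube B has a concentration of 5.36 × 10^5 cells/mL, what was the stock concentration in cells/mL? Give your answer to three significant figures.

Step 1: 150 μL + 450 μL = 600 μL total → factor 600/150 = 4
Step 2: 0.45 mL + 0.6 mL = 1.05 mL total → factor 1.05/0.45 = 2.3333
Overall dilution factor = 4 × 2.3333 = 9.3333
Stock = 5.36 × 10^5 cells/mL × 9.3333 = 5.00 × 10^6 cells/mL

5.00 × 10^6 cells/mL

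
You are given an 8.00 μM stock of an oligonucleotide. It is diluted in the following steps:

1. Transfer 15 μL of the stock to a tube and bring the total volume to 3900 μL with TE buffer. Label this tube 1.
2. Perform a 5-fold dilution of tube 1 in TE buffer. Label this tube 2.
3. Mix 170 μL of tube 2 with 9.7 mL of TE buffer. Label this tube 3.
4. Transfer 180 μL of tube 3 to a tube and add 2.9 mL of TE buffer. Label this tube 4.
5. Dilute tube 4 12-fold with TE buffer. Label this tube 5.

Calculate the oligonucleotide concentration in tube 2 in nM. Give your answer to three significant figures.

Step 1: 15 μL brought to 3900 μL → factor 3900/15 = 260
Step 2: 5-fold → factor 5
Dilution factor through tube 2 = 260 × 5 = 1300
[tube 2] = 8.00 μM / 1300 = 0.006154 μM = 6.15 nM

6.15 nM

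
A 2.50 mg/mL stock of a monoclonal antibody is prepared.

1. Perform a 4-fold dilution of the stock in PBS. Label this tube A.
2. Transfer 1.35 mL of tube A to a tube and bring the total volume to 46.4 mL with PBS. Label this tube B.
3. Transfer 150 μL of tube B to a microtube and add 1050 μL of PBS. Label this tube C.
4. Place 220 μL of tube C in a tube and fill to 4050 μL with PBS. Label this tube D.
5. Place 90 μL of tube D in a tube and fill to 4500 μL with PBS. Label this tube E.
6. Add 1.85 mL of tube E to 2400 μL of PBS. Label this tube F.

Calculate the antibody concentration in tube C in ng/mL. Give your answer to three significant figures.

2.27 × 10^3 ng/mL

Step 1: 4-fold → factor 4
Step 2: 1.35 mL brought to 46.4 mL → factor 46.4/1.35 = 34.37
Step 3: 150 μL + 1050 μL = 1200 μL total → factor 1200/150 = 8
Dilution factor through tube C = 4 × 34.37 × 8 = 1099.9
[tube C] = 2.50 mg/mL / 1099.9 = 0.002273 mg/mL = 2.27 × 10^3 ng/mL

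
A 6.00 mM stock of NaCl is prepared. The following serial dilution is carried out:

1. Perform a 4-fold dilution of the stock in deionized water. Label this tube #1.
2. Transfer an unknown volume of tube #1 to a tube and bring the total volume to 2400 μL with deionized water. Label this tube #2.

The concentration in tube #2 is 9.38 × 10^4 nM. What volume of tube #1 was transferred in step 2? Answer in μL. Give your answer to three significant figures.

150 μL

Step 1: 4-fold → factor 4
Step 2: v brought to 2400 μL → factor = 2400 μL/v
Product of known-step factors = 4
Overall factor = 6.00 mM / (9.38 × 10^4 nM) = 63.966
Step-2 factor = 63.966 / 4 = 15.991
v = 2400 μL / 15.991 = 150 μL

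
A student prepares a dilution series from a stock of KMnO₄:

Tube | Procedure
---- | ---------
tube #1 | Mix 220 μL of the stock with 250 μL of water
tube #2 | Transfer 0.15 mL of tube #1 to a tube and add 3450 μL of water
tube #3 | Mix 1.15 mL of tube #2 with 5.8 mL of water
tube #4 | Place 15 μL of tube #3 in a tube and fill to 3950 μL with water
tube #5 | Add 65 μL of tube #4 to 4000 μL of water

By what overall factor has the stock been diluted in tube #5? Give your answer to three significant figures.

Step 1: 220 μL + 250 μL = 470 μL total → factor 470/220 = 2.1364
Step 2: 0.15 mL + 3450 μL = 3.6 mL total → factor 3.6/0.15 = 24
Step 3: 1.15 mL + 5.8 mL = 6.95 mL total → factor 6.95/1.15 = 6.0435
Step 4: 15 μL brought to 3950 μL → factor 3950/15 = 263.33
Step 5: 65 μL + 4000 μL = 4065 μL total → factor 4065/65 = 62.538
Overall dilution factor = 2.1364 × 24 × 6.0435 × 263.33 × 62.538 = 5.103 × 10^6

5.10 × 10^6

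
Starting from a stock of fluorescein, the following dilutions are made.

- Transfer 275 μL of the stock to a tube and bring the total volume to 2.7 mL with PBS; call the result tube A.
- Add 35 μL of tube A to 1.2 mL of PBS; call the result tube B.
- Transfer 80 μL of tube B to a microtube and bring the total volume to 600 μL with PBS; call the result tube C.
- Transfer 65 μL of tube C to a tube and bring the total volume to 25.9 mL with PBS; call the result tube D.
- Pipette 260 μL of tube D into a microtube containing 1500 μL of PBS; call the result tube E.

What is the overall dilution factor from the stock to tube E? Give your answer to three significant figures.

Step 1: 275 μL brought to 2.7 mL → factor 2700/275 = 9.8182
Step 2: 35 μL + 1.2 mL = 1235 μL total → factor 1235/35 = 35.286
Step 3: 80 μL brought to 600 μL → factor 600/80 = 7.5
Step 4: 65 μL brought to 25.9 mL → factor 25900/65 = 398.46
Step 5: 260 μL + 1500 μL = 1760 μL total → factor 1760/260 = 6.7692
Overall dilution factor = 9.8182 × 35.286 × 7.5 × 398.46 × 6.7692 = 7.0084 × 10^6

7.01 × 10^6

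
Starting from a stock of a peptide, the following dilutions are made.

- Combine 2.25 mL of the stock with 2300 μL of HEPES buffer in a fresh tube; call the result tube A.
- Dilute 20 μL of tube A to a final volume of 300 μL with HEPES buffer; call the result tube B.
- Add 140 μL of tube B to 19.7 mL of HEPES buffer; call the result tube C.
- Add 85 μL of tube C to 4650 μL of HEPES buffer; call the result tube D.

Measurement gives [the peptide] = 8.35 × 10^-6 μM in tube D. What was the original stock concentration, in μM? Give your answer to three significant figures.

2.00 μM

Step 1: 2.25 mL + 2300 μL = 4.55 mL total → factor 4.55/2.25 = 2.0222
Step 2: 20 μL brought to 300 μL → factor 300/20 = 15
Step 3: 140 μL + 19.7 mL = 19840 μL total → factor 19840/140 = 141.71
Step 4: 85 μL + 4650 μL = 4735 μL total → factor 4735/85 = 55.706
Overall dilution factor = 2.0222 × 15 × 141.71 × 55.706 = 2.3946 × 10^5
Stock = 8.35 × 10^-6 μM × 2.3946 × 10^5 = 2.00 μM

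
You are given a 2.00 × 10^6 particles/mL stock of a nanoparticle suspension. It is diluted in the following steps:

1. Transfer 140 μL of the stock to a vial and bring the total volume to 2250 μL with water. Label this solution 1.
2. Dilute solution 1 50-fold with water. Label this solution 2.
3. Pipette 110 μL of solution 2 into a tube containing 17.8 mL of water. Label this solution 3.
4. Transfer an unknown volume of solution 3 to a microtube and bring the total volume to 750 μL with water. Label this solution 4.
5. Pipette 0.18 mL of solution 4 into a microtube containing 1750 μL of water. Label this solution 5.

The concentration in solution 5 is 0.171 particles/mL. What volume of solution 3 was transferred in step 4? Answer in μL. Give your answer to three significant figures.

90.0 μL

Step 1: 140 μL brought to 2250 μL → factor 2250/140 = 16.071
Step 2: 50-fold → factor 50
Step 3: 110 μL + 17.8 mL = 17910 μL total → factor 17910/110 = 162.82
Step 4: v brought to 750 μL → factor = 750 μL/v
Step 5: 0.18 mL + 1750 μL = 1.93 mL total → factor 1.93/0.18 = 10.722
Product of known-step factors = 1.4029 × 10^6
Overall factor = 2.00 × 10^6 particles/mL / (0.171 particles/mL) = 1.1696 × 10^7
Step-4 factor = 1.1696 × 10^7 / 1.4029 × 10^6 = 8.3372
v = 750 μL / 8.3372 = 90.0 μL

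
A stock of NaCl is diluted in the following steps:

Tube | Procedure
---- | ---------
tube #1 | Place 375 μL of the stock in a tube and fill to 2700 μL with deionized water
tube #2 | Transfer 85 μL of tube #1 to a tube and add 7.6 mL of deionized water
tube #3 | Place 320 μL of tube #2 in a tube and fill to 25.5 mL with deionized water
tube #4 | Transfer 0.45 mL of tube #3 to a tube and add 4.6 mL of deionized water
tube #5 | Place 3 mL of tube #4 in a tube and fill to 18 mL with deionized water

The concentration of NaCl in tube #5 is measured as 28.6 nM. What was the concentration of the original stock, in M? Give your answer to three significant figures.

Step 1: 375 μL brought to 2700 μL → factor 2700/375 = 7.2
Step 2: 85 μL + 7.6 mL = 7685 μL total → factor 7685/85 = 90.412
Step 3: 320 μL brought to 25.5 mL → factor 25500/320 = 79.688
Step 4: 0.45 mL + 4.6 mL = 5.05 mL total → factor 5.05/0.45 = 11.222
Step 5: 3 mL brought to 18 mL → factor 18/3 = 6
Overall dilution factor = 7.2 × 90.412 × 79.688 × 11.222 × 6 = 3.4928 × 10^6
Stock = 28.6 nM × 3.4928 × 10^6 = 9.990 × 10^7 nM = 0.0999 M

0.0999 M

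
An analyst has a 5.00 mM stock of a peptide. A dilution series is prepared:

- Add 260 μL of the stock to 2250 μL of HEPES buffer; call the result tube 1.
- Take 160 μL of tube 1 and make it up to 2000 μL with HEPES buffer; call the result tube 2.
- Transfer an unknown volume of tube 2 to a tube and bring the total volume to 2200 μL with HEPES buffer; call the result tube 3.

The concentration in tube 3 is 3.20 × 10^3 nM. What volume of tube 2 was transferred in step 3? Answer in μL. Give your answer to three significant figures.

170 μL

Step 1: 260 μL + 2250 μL = 2510 μL total → factor 2510/260 = 9.6538
Step 2: 160 μL brought to 2000 μL → factor 2000/160 = 12.5
Step 3: v brought to 2200 μL → factor = 2200 μL/v
Product of known-step factors = 120.67
Overall factor = 5.00 mM / (3.20 × 10^3 nM) = 1562.5
Step-3 factor = 1562.5 / 120.67 = 12.948
v = 2200 μL / 12.948 = 170 μL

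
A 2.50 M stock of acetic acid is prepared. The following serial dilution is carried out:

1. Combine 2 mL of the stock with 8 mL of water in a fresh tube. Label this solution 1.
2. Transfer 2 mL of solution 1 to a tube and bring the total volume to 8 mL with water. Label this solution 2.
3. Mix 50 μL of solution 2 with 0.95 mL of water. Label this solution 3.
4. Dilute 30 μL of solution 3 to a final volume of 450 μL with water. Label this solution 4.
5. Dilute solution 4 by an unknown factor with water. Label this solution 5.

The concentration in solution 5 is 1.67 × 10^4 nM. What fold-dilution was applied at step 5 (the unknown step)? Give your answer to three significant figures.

Step 1: 2 mL + 8 mL = 10 mL total → factor 10/2 = 5
Step 2: 2 mL brought to 8 mL → factor 8/2 = 4
Step 3: 50 μL + 0.95 mL = 1000 μL total → factor 1000/50 = 20
Step 4: 30 μL brought to 450 μL → factor 450/30 = 15
Step 5: unknown factor x
Product of known-step factors = 6000
Overall factor = 2.50 M / (1.67 × 10^4 nM) = 1.497 × 10^5
x = 1.497 × 10^5 / 6000 = 25.0

25.0-fold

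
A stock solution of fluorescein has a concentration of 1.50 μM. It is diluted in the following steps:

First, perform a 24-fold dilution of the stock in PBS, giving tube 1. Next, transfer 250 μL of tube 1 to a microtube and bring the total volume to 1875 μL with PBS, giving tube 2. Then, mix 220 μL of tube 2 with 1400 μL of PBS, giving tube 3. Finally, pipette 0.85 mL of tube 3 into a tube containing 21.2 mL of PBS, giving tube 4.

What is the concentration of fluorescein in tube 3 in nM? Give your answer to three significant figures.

1.13 nM

Step 1: 24-fold → factor 24
Step 2: 250 μL brought to 1875 μL → factor 1875/250 = 7.5
Step 3: 220 μL + 1400 μL = 1620 μL total → factor 1620/220 = 7.3636
Dilution factor through tube 3 = 24 × 7.5 × 7.3636 = 1325.5
[tube 3] = 1.50 μM / 1325.5 = 0.001132 μM = 1.13 nM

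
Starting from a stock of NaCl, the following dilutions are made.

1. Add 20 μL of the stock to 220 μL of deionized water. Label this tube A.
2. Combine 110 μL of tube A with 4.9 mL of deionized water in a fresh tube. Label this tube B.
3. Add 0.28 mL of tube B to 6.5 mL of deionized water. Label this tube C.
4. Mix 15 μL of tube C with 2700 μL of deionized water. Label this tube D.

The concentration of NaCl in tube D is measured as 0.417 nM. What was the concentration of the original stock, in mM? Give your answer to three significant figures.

0.999 mM

Step 1: 20 μL + 220 μL = 240 μL total → factor 240/20 = 12
Step 2: 110 μL + 4.9 mL = 5010 μL total → factor 5010/110 = 45.545
Step 3: 0.28 mL + 6.5 mL = 6.78 mL total → factor 6.78/0.28 = 24.214
Step 4: 15 μL + 2700 μL = 2715 μL total → factor 2715/15 = 181
Overall dilution factor = 12 × 45.545 × 24.214 × 181 = 2.3954 × 10^6
Stock = 0.417 nM × 2.3954 × 10^6 = 9.989 × 10^5 nM = 0.999 mM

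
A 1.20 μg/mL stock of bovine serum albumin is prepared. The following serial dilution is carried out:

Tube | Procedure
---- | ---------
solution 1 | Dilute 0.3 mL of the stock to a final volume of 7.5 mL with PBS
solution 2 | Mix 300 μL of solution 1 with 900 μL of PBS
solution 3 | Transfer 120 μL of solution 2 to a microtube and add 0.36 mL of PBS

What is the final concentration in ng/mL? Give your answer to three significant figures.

Step 1: 0.3 mL brought to 7.5 mL → factor 7.5/0.3 = 25
Step 2: 300 μL + 900 μL = 1200 μL total → factor 1200/300 = 4
Step 3: 120 μL + 0.36 mL = 480 μL total → factor 480/120 = 4
Overall dilution factor = 25 × 4 × 4 = 400
Final = 1.20 μg/mL / 400 = 0.003000 μg/mL = 3.00 ng/mL

3.00 ng/mL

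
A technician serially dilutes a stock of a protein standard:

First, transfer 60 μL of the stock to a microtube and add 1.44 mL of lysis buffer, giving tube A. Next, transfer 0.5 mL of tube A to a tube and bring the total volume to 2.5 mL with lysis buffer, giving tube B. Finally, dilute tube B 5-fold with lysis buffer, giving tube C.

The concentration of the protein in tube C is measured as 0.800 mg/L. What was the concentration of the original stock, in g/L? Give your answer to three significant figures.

0.500 g/L

Step 1: 60 μL + 1.44 mL = 1500 μL total → factor 1500/60 = 25
Step 2: 0.5 mL brought to 2.5 mL → factor 2.5/0.5 = 5
Step 3: 5-fold → factor 5
Overall dilution factor = 25 × 5 × 5 = 625
Stock = 0.800 mg/L × 625 = 500.0 mg/L = 0.500 g/L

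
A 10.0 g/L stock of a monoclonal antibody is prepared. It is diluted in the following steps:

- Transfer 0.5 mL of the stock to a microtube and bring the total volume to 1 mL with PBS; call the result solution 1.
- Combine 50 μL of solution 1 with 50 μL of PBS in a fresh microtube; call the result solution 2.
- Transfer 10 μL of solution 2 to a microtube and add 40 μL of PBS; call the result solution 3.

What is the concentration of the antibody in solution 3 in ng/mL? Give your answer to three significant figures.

5.00 × 10^5 ng/mL

Step 1: 0.5 mL brought to 1 mL → factor 1/0.5 = 2
Step 2: 50 μL + 50 μL = 100 μL total → factor 100/50 = 2
Step 3: 10 μL + 40 μL = 50 μL total → factor 50/10 = 5
Overall dilution factor = 2 × 2 × 5 = 20
Final = 10.0 g/L / 20 = 0.5000 g/L = 5.00 × 10^5 ng/mL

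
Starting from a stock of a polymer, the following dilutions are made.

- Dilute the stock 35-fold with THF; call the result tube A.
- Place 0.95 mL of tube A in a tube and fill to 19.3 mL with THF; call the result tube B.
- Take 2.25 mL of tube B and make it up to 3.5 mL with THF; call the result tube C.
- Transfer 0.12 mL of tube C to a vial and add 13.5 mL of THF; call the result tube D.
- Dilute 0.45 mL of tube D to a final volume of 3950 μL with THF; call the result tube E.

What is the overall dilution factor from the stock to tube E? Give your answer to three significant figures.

Step 1: 35-fold → factor 35
Step 2: 0.95 mL brought to 19.3 mL → factor 19.3/0.95 = 20.316
Step 3: 2.25 mL brought to 3.5 mL → factor 3.5/2.25 = 1.5556
Step 4: 0.12 mL + 13.5 mL = 13.62 mL total → factor 13.62/0.12 = 113.5
Step 5: 0.45 mL brought to 3950 μL → factor 3.95/0.45 = 8.7778
Overall dilution factor = 35 × 20.316 × 1.5556 × 113.5 × 8.7778 = 1.102 × 10^6

1.10 × 10^6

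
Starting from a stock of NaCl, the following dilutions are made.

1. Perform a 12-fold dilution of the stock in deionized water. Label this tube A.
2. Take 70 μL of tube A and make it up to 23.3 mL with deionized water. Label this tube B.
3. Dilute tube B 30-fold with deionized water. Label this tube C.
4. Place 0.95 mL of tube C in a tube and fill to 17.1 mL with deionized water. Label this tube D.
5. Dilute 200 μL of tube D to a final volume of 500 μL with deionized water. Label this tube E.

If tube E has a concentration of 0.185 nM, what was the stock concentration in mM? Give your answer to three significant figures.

0.998 mM

Step 1: 12-fold → factor 12
Step 2: 70 μL brought to 23.3 mL → factor 23300/70 = 332.86
Step 3: 30-fold → factor 30
Step 4: 0.95 mL brought to 17.1 mL → factor 17.1/0.95 = 18
Step 5: 200 μL brought to 500 μL → factor 500/200 = 2.5
Overall dilution factor = 12 × 332.86 × 30 × 18 × 2.5 = 5.3923 × 10^6
Stock = 0.185 nM × 5.3923 × 10^6 = 9.976 × 10^5 nM = 0.998 mM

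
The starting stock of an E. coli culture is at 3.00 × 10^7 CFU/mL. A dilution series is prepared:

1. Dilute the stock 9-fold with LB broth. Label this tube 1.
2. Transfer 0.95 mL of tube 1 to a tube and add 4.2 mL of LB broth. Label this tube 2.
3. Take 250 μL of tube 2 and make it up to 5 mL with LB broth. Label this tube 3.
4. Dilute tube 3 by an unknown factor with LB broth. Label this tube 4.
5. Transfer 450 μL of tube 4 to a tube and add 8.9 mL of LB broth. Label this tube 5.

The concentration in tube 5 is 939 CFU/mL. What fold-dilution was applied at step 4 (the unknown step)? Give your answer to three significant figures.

1.58-fold

Step 1: 9-fold → factor 9
Step 2: 0.95 mL + 4.2 mL = 5.15 mL total → factor 5.15/0.95 = 5.4211
Step 3: 250 μL brought to 5 mL → factor 5000/250 = 20
Step 4: unknown factor x
Step 5: 450 μL + 8.9 mL = 9350 μL total → factor 9350/450 = 20.778
Product of known-step factors = 20275
Overall factor = 3.00 × 10^7 CFU/mL / (939 CFU/mL) = 31949
x = 31949 / 20275 = 1.58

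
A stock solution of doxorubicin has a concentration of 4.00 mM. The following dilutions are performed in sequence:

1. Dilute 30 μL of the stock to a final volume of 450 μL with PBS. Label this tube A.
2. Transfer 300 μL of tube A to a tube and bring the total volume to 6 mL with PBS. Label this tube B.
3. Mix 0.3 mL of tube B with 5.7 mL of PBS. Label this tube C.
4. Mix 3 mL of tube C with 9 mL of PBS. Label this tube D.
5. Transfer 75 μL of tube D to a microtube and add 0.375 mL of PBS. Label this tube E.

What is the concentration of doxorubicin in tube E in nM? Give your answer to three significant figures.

27.8 nM

Step 1: 30 μL brought to 450 μL → factor 450/30 = 15
Step 2: 300 μL brought to 6 mL → factor 6000/300 = 20
Step 3: 0.3 mL + 5.7 mL = 6 mL total → factor 6/0.3 = 20
Step 4: 3 mL + 9 mL = 12 mL total → factor 12/3 = 4
Step 5: 75 μL + 0.375 mL = 450 μL total → factor 450/75 = 6
Overall dilution factor = 15 × 20 × 20 × 4 × 6 = 1.44 × 10^5
Final = 4.00 mM / 1.44 × 10^5 = 2.778 × 10^-5 mM = 27.8 nM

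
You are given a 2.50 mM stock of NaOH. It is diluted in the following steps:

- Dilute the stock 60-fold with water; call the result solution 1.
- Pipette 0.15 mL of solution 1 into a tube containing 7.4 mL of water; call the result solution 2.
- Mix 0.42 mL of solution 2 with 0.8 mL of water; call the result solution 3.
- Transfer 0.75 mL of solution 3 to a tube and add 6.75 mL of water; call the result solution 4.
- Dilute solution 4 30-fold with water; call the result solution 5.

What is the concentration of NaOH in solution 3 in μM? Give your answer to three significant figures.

0.285 μM

Step 1: 60-fold → factor 60
Step 2: 0.15 mL + 7.4 mL = 7.55 mL total → factor 7.55/0.15 = 50.333
Step 3: 0.42 mL + 0.8 mL = 1.22 mL total → factor 1.22/0.42 = 2.9048
Dilution factor through solution 3 = 60 × 50.333 × 2.9048 = 8772.4
[solution 3] = 2.50 mM / 8772.4 = 0.0002850 mM = 0.285 μM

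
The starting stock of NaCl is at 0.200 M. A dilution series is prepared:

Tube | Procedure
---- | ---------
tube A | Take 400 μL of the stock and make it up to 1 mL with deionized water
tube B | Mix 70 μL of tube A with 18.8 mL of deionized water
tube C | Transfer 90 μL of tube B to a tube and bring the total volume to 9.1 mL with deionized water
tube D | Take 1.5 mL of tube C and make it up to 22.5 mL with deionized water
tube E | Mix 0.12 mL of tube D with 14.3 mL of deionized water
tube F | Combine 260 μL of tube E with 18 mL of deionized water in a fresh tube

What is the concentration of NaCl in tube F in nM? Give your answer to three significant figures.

Step 1: 400 μL brought to 1 mL → factor 1000/400 = 2.5
Step 2: 70 μL + 18.8 mL = 18870 μL total → factor 18870/70 = 269.57
Step 3: 90 μL brought to 9.1 mL → factor 9100/90 = 101.11
Step 4: 1.5 mL brought to 22.5 mL → factor 22.5/1.5 = 15
Step 5: 0.12 mL + 14.3 mL = 14.42 mL total → factor 14.42/0.12 = 120.17
Step 6: 260 μL + 18 mL = 18260 μL total → factor 18260/260 = 70.231
Overall dilution factor = 2.5 × 269.57 × 101.11 × 15 × 120.17 × 70.231 = 8.6261 × 10^9
Final = 0.200 M / 8.6261 × 10^9 = 2.319 × 10^-11 M = 0.0232 nM

0.0232 nM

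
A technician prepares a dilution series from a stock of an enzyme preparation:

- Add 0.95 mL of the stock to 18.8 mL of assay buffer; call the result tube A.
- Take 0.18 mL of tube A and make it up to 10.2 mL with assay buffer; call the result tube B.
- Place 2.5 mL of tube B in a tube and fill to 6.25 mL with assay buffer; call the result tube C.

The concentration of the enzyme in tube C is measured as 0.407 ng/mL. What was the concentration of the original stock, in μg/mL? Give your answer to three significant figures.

Step 1: 0.95 mL + 18.8 mL = 19.75 mL total → factor 19.75/0.95 = 20.789
Step 2: 0.18 mL brought to 10.2 mL → factor 10.2/0.18 = 56.667
Step 3: 2.5 mL brought to 6.25 mL → factor 6.25/2.5 = 2.5
Overall dilution factor = 20.789 × 56.667 × 2.5 = 2945.2
Stock = 0.407 ng/mL × 2945.2 = 1199 ng/mL = 1.20 μg/mL

1.20 μg/mL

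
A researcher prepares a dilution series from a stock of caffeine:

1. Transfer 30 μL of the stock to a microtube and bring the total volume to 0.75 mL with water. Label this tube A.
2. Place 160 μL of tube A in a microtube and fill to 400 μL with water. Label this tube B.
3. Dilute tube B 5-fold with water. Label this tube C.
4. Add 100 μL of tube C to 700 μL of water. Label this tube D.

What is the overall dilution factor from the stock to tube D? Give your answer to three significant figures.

Step 1: 30 μL brought to 0.75 mL → factor 750/30 = 25
Step 2: 160 μL brought to 400 μL → factor 400/160 = 2.5
Step 3: 5-fold → factor 5
Step 4: 100 μL + 700 μL = 800 μL total → factor 800/100 = 8
Overall dilution factor = 25 × 2.5 × 5 × 8 = 2500

2.50 × 10^3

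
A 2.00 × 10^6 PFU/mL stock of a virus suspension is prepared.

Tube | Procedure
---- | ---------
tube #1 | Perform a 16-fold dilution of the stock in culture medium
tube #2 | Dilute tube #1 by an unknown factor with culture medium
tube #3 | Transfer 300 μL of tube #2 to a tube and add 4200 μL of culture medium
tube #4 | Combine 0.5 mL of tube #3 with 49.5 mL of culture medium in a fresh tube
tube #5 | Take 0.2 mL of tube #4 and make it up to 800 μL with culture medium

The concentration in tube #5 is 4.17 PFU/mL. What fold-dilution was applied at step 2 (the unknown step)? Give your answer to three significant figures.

5.00-fold

Step 1: 16-fold → factor 16
Step 2: unknown factor x
Step 3: 300 μL + 4200 μL = 4500 μL total → factor 4500/300 = 15
Step 4: 0.5 mL + 49.5 mL = 50 mL total → factor 50/0.5 = 100
Step 5: 0.2 mL brought to 800 μL → factor 0.8/0.2 = 4
Product of known-step factors = 96000
Overall factor = 2.00 × 10^6 PFU/mL / (4.17 PFU/mL) = 4.7962 × 10^5
x = 4.7962 × 10^5 / 96000 = 5.00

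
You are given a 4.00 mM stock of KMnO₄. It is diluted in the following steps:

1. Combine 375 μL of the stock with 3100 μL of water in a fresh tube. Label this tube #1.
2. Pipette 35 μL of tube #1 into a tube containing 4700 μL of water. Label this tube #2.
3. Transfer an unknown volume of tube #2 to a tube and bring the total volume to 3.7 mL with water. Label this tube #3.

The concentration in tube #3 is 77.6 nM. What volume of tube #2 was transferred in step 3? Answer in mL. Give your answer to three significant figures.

0.0900 mL

Step 1: 375 μL + 3100 μL = 3475 μL total → factor 3475/375 = 9.2667
Step 2: 35 μL + 4700 μL = 4735 μL total → factor 4735/35 = 135.29
Step 3: v brought to 3.7 mL → factor = 3.7 mL/v
Product of known-step factors = 1253.6
Overall factor = 4.00 mM / (77.6 nM) = 51546
Step-3 factor = 51546 / 1253.6 = 41.117
v = 3.7 mL / 41.117 = 0.0900 mL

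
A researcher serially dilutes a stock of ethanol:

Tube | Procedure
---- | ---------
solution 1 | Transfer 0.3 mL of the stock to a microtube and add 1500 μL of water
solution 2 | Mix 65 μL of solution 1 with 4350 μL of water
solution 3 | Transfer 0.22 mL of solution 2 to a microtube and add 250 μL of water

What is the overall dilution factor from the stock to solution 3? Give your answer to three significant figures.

871

Step 1: 0.3 mL + 1500 μL = 1.8 mL total → factor 1.8/0.3 = 6
Step 2: 65 μL + 4350 μL = 4415 μL total → factor 4415/65 = 67.923
Step 3: 0.22 mL + 250 μL = 0.47 mL total → factor 0.47/0.22 = 2.1364
Overall dilution factor = 6 × 67.923 × 2.1364 = 870.65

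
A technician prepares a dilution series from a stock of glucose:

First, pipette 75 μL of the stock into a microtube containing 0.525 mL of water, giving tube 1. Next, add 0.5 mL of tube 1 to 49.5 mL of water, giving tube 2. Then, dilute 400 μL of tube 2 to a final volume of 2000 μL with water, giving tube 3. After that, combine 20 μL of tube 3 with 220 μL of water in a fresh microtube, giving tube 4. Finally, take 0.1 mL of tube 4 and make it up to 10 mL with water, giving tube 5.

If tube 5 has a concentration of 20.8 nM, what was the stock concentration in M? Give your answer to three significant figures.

0.0998 M

Step 1: 75 μL + 0.525 mL = 600 μL total → factor 600/75 = 8
Step 2: 0.5 mL + 49.5 mL = 50 mL total → factor 50/0.5 = 100
Step 3: 400 μL brought to 2000 μL → factor 2000/400 = 5
Step 4: 20 μL + 220 μL = 240 μL total → factor 240/20 = 12
Step 5: 0.1 mL brought to 10 mL → factor 10/0.1 = 100
Overall dilution factor = 8 × 100 × 5 × 12 × 100 = 4.8 × 10^6
Stock = 20.8 nM × 4.8 × 10^6 = 9.984 × 10^7 nM = 0.0998 M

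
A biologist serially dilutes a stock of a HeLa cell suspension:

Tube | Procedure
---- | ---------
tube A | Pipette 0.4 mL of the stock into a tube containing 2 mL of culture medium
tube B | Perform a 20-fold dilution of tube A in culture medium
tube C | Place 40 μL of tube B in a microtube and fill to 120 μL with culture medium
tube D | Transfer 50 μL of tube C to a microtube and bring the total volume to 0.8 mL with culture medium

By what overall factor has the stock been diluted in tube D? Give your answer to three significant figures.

Step 1: 0.4 mL + 2 mL = 2.4 mL total → factor 2.4/0.4 = 6
Step 2: 20-fold → factor 20
Step 3: 40 μL brought to 120 μL → factor 120/40 = 3
Step 4: 50 μL brought to 0.8 mL → factor 800/50 = 16
Overall dilution factor = 6 × 20 × 3 × 16 = 5760

5.76 × 10^3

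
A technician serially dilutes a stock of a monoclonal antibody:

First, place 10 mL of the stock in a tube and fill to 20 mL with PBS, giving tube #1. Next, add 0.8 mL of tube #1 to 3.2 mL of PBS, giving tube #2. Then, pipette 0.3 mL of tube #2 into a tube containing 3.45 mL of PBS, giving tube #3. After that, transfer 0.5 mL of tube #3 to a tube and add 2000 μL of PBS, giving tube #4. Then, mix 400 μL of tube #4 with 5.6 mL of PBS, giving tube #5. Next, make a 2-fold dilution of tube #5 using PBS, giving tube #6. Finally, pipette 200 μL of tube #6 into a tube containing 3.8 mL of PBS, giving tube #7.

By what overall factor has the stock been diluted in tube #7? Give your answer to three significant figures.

3.75 × 10^5

Step 1: 10 mL brought to 20 mL → factor 20/10 = 2
Step 2: 0.8 mL + 3.2 mL = 4 mL total → factor 4/0.8 = 5
Step 3: 0.3 mL + 3.45 mL = 3.75 mL total → factor 3.75/0.3 = 12.5
Step 4: 0.5 mL + 2000 μL = 2.5 mL total → factor 2.5/0.5 = 5
Step 5: 400 μL + 5.6 mL = 6000 μL total → factor 6000/400 = 15
Step 6: 2-fold → factor 2
Step 7: 200 μL + 3.8 mL = 4000 μL total → factor 4000/200 = 20
Overall dilution factor = 2 × 5 × 12.5 × 5 × 15 × 2 × 20 = 3.75 × 10^5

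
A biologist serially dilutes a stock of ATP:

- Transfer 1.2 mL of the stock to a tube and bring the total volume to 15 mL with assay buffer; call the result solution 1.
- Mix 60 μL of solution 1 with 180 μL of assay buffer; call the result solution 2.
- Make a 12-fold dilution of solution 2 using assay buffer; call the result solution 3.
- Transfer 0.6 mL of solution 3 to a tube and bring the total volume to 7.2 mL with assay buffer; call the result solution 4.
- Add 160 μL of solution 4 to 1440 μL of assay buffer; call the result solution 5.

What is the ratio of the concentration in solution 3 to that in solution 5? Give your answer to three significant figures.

120

Step 1: 1.2 mL brought to 15 mL → factor 15/1.2 = 12.5
Step 2: 60 μL + 180 μL = 240 μL total → factor 240/60 = 4
Step 3: 12-fold → factor 12
Step 4: 0.6 mL brought to 7.2 mL → factor 7.2/0.6 = 12
Step 5: 160 μL + 1440 μL = 1600 μL total → factor 1600/160 = 10
Dilution factor to solution 3 = 600; to solution 5 = 72000
[solution 3]/[solution 5] = (factor to solution 5)/(factor to solution 3) = 72000/600 = 120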